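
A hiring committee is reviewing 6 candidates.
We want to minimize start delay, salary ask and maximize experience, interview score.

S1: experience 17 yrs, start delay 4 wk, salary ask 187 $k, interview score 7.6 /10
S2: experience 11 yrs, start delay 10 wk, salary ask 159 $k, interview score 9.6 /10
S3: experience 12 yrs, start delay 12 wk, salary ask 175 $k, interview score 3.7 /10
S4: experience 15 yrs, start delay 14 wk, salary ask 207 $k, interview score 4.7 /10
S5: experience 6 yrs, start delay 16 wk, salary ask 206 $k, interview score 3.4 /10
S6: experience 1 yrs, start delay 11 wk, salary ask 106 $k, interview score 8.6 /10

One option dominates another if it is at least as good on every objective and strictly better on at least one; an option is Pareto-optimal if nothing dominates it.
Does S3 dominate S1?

S3 vs S1: S3 is worse on experience (12 vs 17), so it does not dominate S1.

No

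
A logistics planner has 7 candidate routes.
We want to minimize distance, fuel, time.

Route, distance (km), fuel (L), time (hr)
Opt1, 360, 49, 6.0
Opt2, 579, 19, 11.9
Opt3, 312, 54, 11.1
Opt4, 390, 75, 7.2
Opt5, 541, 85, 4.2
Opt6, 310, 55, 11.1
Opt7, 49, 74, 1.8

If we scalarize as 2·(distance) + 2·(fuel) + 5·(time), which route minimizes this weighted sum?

Opt7

Opt1: 2·360 + 2·49 + 5·6.0 = 848.0
Opt2: 2·579 + 2·19 + 5·11.9 = 1255.5
Opt3: 2·312 + 2·54 + 5·11.1 = 787.5
Opt4: 2·390 + 2·75 + 5·7.2 = 966.0
Opt5: 2·541 + 2·85 + 5·4.2 = 1273.0
Opt6: 2·310 + 2·55 + 5·11.1 = 785.5
Opt7: 2·49 + 2·74 + 5·1.8 = 255.0
Lowest: Opt7 at 255.0.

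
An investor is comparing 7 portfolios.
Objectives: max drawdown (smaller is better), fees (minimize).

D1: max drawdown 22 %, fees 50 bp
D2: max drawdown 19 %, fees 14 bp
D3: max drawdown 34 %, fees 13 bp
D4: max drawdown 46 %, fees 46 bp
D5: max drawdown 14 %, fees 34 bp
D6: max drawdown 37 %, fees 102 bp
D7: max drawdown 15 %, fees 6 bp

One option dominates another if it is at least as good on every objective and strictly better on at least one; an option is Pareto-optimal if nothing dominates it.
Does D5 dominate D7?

No

D5 vs D7: D5 is worse on fees (34 vs 6), so it does not dominate D7.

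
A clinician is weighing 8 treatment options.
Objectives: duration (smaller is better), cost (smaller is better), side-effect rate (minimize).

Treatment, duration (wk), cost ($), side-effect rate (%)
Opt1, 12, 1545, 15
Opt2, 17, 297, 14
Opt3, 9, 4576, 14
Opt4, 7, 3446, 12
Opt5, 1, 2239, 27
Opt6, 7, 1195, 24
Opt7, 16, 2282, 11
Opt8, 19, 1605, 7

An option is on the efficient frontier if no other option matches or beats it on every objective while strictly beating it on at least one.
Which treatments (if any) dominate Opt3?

Opt4

Opt4: duration 7≤9, cost 3446≤4576, side-effect rate 12≤14 — dominates Opt3.
Others (Opt1, Opt2, Opt5, Opt6, Opt7, Opt8) are each worse than Opt3 on at least one objective.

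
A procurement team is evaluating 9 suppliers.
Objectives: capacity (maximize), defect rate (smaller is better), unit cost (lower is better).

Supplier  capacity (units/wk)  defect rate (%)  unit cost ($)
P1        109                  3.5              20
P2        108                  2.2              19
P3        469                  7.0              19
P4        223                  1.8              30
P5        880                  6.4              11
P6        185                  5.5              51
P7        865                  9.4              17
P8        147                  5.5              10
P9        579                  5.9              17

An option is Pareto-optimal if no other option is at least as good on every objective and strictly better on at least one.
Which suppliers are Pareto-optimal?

P1, P2, P4, P5, P8, P9

P1: not dominated.
P2: not dominated.
P3: dominated by P5 (capacity 880≥469, defect rate 6.4≤7.0, unit cost 11≤19).
P4: not dominated (best defect rate).
P5: not dominated (best capacity).
P6: dominated by P4 (capacity 223≥185, defect rate 1.8≤5.5, unit cost 30≤51).
P7: dominated by P5 (capacity 880≥865, defect rate 6.4≤9.4, unit cost 11≤17).
P8: not dominated (best unit cost).
P9: not dominated.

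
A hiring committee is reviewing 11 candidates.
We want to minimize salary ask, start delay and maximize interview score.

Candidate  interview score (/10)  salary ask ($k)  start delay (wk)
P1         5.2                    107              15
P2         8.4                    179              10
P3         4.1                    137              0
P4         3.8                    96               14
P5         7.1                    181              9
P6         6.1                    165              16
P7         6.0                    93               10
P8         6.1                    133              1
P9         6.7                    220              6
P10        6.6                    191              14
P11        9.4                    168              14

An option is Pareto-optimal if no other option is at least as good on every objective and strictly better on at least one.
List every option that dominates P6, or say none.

P8: interview score 6.1≥6.1, salary ask 133≤165, start delay 1≤16 — dominates P6.
Others (P1, P2, P3, P4, P5, P7, P9, P10, P11) are each worse than P6 on at least one objective.

P8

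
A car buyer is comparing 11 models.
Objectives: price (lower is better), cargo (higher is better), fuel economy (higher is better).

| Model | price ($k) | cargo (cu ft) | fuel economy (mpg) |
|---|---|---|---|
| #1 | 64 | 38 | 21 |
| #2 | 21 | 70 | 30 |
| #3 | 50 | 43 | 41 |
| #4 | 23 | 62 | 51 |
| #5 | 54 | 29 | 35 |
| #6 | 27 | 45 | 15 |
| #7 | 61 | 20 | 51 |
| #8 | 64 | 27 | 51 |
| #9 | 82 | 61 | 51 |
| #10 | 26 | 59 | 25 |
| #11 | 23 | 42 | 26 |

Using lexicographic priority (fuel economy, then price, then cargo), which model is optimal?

First maximize fuel economy: best is 51, kept {#4, #7, #8, #9}.
Then minimize price: best is 23, kept {#4}.

#4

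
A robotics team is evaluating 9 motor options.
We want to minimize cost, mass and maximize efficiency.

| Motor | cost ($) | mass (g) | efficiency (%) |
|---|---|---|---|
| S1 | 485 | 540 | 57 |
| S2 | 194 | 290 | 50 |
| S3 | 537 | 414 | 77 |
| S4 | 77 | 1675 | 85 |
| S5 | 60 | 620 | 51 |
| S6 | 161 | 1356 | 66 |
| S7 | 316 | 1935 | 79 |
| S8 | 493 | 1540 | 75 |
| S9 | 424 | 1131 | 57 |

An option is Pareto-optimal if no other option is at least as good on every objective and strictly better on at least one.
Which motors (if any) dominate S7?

S4

S4: cost 77≤316, mass 1675≤1935, efficiency 85≥79 — dominates S7.
Others (S1, S2, S3, S5, S6, S8, S9) are each worse than S7 on at least one objective.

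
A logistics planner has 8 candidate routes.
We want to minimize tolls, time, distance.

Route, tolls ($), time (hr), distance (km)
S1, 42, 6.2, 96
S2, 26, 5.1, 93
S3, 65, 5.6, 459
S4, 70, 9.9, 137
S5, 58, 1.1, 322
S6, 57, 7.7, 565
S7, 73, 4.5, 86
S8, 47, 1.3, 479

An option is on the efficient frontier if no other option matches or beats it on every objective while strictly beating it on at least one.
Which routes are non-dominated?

S1: dominated by S2 (tolls 26≤42, time 5.1≤6.2, distance 93≤96).
S2: not dominated (best tolls).
S3: dominated by S2 (tolls 26≤65, time 5.1≤5.6, distance 93≤459).
S4: dominated by S1 (tolls 42≤70, time 6.2≤9.9, distance 96≤137).
S5: not dominated (best time).
S6: dominated by S1 (tolls 42≤57, time 6.2≤7.7, distance 96≤565).
S7: not dominated (best distance).
S8: not dominated.

S2, S5, S7, S8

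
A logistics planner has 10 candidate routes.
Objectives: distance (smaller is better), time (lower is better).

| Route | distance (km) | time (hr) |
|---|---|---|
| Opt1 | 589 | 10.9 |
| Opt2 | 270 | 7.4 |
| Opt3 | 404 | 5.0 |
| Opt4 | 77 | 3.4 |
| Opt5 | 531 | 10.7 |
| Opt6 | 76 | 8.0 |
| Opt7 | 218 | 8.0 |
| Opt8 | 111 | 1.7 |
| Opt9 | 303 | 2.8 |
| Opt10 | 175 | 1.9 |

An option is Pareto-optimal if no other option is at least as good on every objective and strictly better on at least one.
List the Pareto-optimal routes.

Opt4, Opt6, Opt8

Opt1: dominated by Opt2 (distance 270≤589, time 7.4≤10.9).
Opt2: dominated by Opt4 (distance 77≤270, time 3.4≤7.4).
Opt3: dominated by Opt4 (distance 77≤404, time 3.4≤5.0).
Opt4: not dominated.
Opt5: dominated by Opt2 (distance 270≤531, time 7.4≤10.7).
Opt6: not dominated (best distance).
Opt7: dominated by Opt4 (distance 77≤218, time 3.4≤8.0).
Opt8: not dominated (best time).
Opt9: dominated by Opt8 (distance 111≤303, time 1.7≤2.8).
Opt10: dominated by Opt8 (distance 111≤175, time 1.7≤1.9).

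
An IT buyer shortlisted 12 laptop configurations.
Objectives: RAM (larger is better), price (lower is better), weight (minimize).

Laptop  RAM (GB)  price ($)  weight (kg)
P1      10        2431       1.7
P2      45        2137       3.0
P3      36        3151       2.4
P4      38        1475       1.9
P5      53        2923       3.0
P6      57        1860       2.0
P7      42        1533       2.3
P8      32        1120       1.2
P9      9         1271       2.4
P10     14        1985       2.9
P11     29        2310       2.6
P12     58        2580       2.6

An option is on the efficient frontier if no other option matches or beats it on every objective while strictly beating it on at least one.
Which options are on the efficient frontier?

P1: dominated by P8 (RAM 32≥10, price 1120≤2431, weight 1.2≤1.7).
P2: dominated by P6 (RAM 57≥45, price 1860≤2137, weight 2.0≤3.0).
P3: dominated by P4 (RAM 38≥36, price 1475≤3151, weight 1.9≤2.4).
P4: not dominated.
P5: dominated by P6 (RAM 57≥53, price 1860≤2923, weight 2.0≤3.0).
P6: not dominated.
P7: not dominated.
P8: not dominated (best price).
P9: dominated by P8 (RAM 32≥9, price 1120≤1271, weight 1.2≤2.4).
P10: dominated by P4 (RAM 38≥14, price 1475≤1985, weight 1.9≤2.9).
P11: dominated by P4 (RAM 38≥29, price 1475≤2310, weight 1.9≤2.6).
P12: not dominated (best RAM).

P4, P6, P7, P8, P12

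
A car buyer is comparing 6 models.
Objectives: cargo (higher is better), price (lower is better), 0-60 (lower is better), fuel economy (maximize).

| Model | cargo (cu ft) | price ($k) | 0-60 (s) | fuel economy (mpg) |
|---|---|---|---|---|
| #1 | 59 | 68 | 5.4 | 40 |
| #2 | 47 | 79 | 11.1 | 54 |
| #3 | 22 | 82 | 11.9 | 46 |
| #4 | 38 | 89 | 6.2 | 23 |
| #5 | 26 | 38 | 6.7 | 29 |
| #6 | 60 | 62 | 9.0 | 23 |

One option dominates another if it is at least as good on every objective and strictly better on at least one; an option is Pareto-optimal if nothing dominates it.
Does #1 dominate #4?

Yes

#1 vs #4: cargo 59≥38, price 68≤89, 0-60 5.4≤6.2, fuel economy 40≥23 — #1 is at least as good on every objective with at least one strict improvement.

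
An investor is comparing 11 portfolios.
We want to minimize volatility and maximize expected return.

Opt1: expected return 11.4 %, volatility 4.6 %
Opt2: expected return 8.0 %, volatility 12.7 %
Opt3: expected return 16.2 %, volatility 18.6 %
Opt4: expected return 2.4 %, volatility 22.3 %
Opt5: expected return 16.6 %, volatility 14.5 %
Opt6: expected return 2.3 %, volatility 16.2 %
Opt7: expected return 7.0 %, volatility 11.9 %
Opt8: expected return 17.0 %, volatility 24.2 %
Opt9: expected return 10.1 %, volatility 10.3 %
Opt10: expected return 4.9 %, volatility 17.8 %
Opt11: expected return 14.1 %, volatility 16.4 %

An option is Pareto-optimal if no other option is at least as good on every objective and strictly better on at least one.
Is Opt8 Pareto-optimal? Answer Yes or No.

Opt1: worse on expected return (11.4 vs 17.0).
Opt2: worse on expected return (8.0 vs 17.0).
Opt3: worse on expected return (16.2 vs 17.0).
Opt4: worse on expected return (2.4 vs 17.0).
Opt5: worse on expected return (16.6 vs 17.0).
Opt6: worse on expected return (2.3 vs 17.0).
Opt7: worse on expected return (7.0 vs 17.0).
Opt9: worse on expected return (10.1 vs 17.0).
Opt10: worse on expected return (4.9 vs 17.0).
Opt11: worse on expected return (14.1 vs 17.0).
No option is at least as good as Opt8 on every objective and strictly better on one.

Yes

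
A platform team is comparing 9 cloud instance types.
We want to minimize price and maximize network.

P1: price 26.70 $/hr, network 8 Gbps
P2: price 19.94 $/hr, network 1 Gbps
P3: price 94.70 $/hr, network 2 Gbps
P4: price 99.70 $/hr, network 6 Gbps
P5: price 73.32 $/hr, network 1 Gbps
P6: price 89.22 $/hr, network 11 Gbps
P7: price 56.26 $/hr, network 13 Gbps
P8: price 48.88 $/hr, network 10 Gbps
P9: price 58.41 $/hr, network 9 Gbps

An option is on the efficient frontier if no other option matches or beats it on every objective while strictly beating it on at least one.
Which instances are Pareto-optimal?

P1: not dominated.
P2: not dominated (best price).
P3: dominated by P1 (price 26.70≤94.70, network 8≥2).
P4: dominated by P1 (price 26.70≤99.70, network 8≥6).
P5: dominated by P1 (price 26.70≤73.32, network 8≥1).
P6: dominated by P7 (price 56.26≤89.22, network 13≥11).
P7: not dominated (best network).
P8: not dominated.
P9: dominated by P7 (price 56.26≤58.41, network 13≥9).

P1, P2, P7, P8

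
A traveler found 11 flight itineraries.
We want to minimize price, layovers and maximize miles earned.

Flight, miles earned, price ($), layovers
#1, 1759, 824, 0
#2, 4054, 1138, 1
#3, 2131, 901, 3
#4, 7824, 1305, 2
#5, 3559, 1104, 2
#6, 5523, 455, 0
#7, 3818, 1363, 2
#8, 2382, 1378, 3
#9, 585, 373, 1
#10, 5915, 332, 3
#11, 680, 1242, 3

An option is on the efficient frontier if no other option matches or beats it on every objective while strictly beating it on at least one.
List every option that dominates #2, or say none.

#6: miles earned 5523≥4054, price 455≤1138, layovers 0≤1 — dominates #2.
Others (#1, #3, #4, #5, #7, #8, #9, #10, #11) are each worse than #2 on at least one objective.

#6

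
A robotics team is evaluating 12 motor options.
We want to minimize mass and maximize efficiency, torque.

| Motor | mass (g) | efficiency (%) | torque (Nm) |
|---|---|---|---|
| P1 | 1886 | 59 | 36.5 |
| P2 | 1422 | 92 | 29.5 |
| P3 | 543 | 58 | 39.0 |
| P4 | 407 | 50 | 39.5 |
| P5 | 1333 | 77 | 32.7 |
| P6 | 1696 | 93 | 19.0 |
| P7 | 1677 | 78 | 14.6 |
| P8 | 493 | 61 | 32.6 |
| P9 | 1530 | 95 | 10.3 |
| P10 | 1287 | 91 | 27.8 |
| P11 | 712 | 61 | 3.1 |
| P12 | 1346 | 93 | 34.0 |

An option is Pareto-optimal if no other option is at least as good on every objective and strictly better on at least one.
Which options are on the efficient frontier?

P1, P3, P4, P5, P8, P9, P10, P12

P1: not dominated.
P2: dominated by P12 (mass 1346≤1422, efficiency 93≥92, torque 34.0≥29.5).
P3: not dominated.
P4: not dominated (best mass).
P5: not dominated.
P6: dominated by P12 (mass 1346≤1696, efficiency 93≥93, torque 34.0≥19.0).
P7: dominated by P2 (mass 1422≤1677, efficiency 92≥78, torque 29.5≥14.6).
P8: not dominated.
P9: not dominated (best efficiency).
P10: not dominated.
P11: dominated by P8 (mass 493≤712, efficiency 61≥61, torque 32.6≥3.1).
P12: not dominated.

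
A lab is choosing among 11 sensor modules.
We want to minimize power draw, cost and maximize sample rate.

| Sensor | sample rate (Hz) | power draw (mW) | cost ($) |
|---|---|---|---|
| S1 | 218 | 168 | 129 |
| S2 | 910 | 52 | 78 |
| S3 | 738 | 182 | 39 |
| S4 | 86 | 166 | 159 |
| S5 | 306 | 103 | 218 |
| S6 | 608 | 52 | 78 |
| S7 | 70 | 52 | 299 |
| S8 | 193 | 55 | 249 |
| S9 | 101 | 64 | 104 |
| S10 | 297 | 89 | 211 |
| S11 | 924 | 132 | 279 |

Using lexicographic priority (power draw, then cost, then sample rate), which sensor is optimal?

First minimize power draw: best is 52, kept {S2, S6, S7}.
Then minimize cost: best is 78, kept {S2, S6}.
Then maximize sample rate: best is 910, kept {S2}.

S2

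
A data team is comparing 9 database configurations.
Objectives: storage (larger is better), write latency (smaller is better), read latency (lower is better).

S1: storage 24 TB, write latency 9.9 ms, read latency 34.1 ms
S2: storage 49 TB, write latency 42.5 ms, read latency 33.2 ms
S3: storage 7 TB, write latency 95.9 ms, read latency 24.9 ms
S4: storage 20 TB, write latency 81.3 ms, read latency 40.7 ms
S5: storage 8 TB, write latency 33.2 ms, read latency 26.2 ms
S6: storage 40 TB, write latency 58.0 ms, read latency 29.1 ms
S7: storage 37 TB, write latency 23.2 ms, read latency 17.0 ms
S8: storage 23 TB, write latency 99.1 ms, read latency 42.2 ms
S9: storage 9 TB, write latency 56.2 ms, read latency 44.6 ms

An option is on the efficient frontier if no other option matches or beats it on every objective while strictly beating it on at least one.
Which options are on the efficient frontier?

S1: not dominated (best write latency).
S2: not dominated (best storage).
S3: dominated by S7 (storage 37≥7, write latency 23.2≤95.9, read latency 17.0≤24.9).
S4: dominated by S1 (storage 24≥20, write latency 9.9≤81.3, read latency 34.1≤40.7).
S5: dominated by S7 (storage 37≥8, write latency 23.2≤33.2, read latency 17.0≤26.2).
S6: not dominated.
S7: not dominated (best read latency).
S8: dominated by S1 (storage 24≥23, write latency 9.9≤99.1, read latency 34.1≤42.2).
S9: dominated by S1 (storage 24≥9, write latency 9.9≤56.2, read latency 34.1≤44.6).

S1, S2, S6, S7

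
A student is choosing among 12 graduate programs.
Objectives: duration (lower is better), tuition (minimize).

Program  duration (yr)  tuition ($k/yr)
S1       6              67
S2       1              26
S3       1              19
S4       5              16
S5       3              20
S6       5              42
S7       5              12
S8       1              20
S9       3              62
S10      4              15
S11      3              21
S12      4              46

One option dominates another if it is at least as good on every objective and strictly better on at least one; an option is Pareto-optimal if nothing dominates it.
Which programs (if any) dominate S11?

S3, S5, S8

S3: duration 1≤3, tuition 19≤21 — dominates S11.
S5: duration 3≤3, tuition 20≤21 — dominates S11.
S8: duration 1≤3, tuition 20≤21 — dominates S11.
Others (S1, S2, S4, S6, S7, S9, S10, S12) are each worse than S11 on at least one objective.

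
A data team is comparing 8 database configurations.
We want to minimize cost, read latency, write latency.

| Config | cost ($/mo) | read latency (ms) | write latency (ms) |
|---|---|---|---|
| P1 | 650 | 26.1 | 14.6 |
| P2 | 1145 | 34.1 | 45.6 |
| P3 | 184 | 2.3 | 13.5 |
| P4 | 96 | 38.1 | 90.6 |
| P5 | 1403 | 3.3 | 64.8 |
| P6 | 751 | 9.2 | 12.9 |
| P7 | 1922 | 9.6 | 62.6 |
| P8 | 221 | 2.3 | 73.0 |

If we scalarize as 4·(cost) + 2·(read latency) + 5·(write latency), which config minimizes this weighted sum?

P1: 4·650 + 2·26.1 + 5·14.6 = 2725.2
P2: 4·1145 + 2·34.1 + 5·45.6 = 4876.2
P3: 4·184 + 2·2.3 + 5·13.5 = 808.1
P4: 4·96 + 2·38.1 + 5·90.6 = 913.2
P5: 4·1403 + 2·3.3 + 5·64.8 = 5942.6
P6: 4·751 + 2·9.2 + 5·12.9 = 3086.9
P7: 4·1922 + 2·9.6 + 5·62.6 = 8020.2
P8: 4·221 + 2·2.3 + 5·73.0 = 1253.6
Lowest: P3 at 808.1.

P3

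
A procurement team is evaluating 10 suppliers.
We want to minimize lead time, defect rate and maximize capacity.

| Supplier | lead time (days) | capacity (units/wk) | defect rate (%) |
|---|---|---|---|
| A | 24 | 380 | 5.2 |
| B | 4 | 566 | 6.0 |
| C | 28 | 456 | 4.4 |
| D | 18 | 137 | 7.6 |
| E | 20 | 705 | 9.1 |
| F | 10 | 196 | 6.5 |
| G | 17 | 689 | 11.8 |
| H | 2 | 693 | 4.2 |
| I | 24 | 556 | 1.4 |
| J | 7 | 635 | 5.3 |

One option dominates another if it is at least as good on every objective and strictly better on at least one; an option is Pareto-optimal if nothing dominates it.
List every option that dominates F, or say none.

B: lead time 4≤10, capacity 566≥196, defect rate 6.0≤6.5 — dominates F.
H: lead time 2≤10, capacity 693≥196, defect rate 4.2≤6.5 — dominates F.
J: lead time 7≤10, capacity 635≥196, defect rate 5.3≤6.5 — dominates F.
Others (A, C, D, E, G, I) are each worse than F on at least one objective.

B, H, J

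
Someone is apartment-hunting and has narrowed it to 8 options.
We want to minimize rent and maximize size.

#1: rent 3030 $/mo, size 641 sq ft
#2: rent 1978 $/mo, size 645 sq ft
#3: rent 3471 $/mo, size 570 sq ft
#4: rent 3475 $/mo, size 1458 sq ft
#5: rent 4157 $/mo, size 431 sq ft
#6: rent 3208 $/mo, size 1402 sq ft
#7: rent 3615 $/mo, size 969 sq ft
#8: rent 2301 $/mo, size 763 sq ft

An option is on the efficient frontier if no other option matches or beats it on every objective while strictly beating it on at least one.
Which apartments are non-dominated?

#1: dominated by #2 (rent 1978≤3030, size 645≥641).
#2: not dominated (best rent).
#3: dominated by #1 (rent 3030≤3471, size 641≥570).
#4: not dominated (best size).
#5: dominated by #1 (rent 3030≤4157, size 641≥431).
#6: not dominated.
#7: dominated by #4 (rent 3475≤3615, size 1458≥969).
#8: not dominated.

#2, #4, #6, #8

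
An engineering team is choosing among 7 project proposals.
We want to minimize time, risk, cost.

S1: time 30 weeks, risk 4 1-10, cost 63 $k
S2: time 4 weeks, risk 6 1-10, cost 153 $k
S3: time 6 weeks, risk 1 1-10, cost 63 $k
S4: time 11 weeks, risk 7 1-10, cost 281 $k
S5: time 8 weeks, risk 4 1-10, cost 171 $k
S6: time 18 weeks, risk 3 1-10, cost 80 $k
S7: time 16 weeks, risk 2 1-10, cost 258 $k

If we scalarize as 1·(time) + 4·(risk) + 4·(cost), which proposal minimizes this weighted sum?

S3

S1: 1·30 + 4·4 + 4·63 = 298
S2: 1·4 + 4·6 + 4·153 = 640
S3: 1·6 + 4·1 + 4·63 = 262
S4: 1·11 + 4·7 + 4·281 = 1163
S5: 1·8 + 4·4 + 4·171 = 708
S6: 1·18 + 4·3 + 4·80 = 350
S7: 1·16 + 4·2 + 4·258 = 1056
Lowest: S3 at 262.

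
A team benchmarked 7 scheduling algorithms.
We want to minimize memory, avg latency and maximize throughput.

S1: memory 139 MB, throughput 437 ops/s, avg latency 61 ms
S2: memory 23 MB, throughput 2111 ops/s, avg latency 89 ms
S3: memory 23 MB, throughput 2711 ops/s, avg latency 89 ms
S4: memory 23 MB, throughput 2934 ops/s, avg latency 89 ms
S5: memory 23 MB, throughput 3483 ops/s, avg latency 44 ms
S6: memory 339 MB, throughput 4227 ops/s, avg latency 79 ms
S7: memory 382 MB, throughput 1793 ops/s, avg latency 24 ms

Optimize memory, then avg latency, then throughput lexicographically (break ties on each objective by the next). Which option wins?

First minimize memory: best is 23, kept {S2, S3, S4, S5}.
Then minimize avg latency: best is 44, kept {S5}.

S5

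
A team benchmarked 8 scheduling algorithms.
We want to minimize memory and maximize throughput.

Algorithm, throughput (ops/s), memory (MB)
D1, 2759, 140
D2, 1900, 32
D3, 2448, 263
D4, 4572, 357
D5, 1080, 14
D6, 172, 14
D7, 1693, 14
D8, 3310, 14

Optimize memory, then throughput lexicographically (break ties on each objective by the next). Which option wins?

First minimize memory: best is 14, kept {D5, D6, D7, D8}.
Then maximize throughput: best is 3310, kept {D8}.

D8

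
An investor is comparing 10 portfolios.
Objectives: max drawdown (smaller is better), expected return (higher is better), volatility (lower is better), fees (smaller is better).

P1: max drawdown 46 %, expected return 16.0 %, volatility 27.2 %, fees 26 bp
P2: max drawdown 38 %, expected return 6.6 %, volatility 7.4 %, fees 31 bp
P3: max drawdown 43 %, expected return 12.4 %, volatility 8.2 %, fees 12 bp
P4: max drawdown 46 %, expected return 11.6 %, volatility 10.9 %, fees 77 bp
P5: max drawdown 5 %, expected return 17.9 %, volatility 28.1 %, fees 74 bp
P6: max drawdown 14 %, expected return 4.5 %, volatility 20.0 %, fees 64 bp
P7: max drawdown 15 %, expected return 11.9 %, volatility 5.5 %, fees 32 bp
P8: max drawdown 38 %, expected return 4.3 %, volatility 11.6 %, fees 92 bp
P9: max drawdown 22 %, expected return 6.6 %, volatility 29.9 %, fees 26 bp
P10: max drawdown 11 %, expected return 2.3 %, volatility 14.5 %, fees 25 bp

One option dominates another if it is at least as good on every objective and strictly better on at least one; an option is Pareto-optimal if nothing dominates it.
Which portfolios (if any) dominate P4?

P3, P7

P3: max drawdown 43≤46, expected return 12.4≥11.6, volatility 8.2≤10.9, fees 12≤77 — dominates P4.
P7: max drawdown 15≤46, expected return 11.9≥11.6, volatility 5.5≤10.9, fees 32≤77 — dominates P4.
Others (P1, P2, P5, P6, P8, P9, P10) are each worse than P4 on at least one objective.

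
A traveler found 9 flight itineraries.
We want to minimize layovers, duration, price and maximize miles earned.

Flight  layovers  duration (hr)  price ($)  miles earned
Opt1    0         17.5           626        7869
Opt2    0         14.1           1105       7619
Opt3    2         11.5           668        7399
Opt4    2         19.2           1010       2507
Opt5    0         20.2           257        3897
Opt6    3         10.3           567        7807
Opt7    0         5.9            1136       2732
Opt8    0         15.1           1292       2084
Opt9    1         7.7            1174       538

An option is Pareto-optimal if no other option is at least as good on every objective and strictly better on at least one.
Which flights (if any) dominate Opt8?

Opt2, Opt7

Opt2: layovers 0≤0, duration 14.1≤15.1, price 1105≤1292, miles earned 7619≥2084 — dominates Opt8.
Opt7: layovers 0≤0, duration 5.9≤15.1, price 1136≤1292, miles earned 2732≥2084 — dominates Opt8.
Others (Opt1, Opt3, Opt4, Opt5, Opt6, Opt9) are each worse than Opt8 on at least one objective.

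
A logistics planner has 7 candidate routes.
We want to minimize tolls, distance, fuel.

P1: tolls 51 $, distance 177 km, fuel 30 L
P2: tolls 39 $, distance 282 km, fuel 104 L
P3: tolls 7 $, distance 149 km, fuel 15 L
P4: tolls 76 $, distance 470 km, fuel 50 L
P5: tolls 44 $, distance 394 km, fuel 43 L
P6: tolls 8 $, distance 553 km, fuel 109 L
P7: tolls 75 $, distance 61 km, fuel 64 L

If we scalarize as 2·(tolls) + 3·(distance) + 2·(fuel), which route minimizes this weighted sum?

P1: 2·51 + 3·177 + 2·30 = 693
P2: 2·39 + 3·282 + 2·104 = 1132
P3: 2·7 + 3·149 + 2·15 = 491
P4: 2·76 + 3·470 + 2·50 = 1662
P5: 2·44 + 3·394 + 2·43 = 1356
P6: 2·8 + 3·553 + 2·109 = 1893
P7: 2·75 + 3·61 + 2·64 = 461
Lowest: P7 at 461.

P7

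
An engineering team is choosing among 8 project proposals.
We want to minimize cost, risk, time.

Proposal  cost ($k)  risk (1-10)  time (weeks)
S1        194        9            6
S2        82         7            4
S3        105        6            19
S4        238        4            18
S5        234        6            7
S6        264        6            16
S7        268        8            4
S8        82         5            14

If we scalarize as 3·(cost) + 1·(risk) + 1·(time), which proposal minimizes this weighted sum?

S2

S1: 3·194 + 1·9 + 1·6 = 597
S2: 3·82 + 1·7 + 1·4 = 257
S3: 3·105 + 1·6 + 1·19 = 340
S4: 3·238 + 1·4 + 1·18 = 736
S5: 3·234 + 1·6 + 1·7 = 715
S6: 3·264 + 1·6 + 1·16 = 814
S7: 3·268 + 1·8 + 1·4 = 816
S8: 3·82 + 1·5 + 1·14 = 265
Lowest: S2 at 257.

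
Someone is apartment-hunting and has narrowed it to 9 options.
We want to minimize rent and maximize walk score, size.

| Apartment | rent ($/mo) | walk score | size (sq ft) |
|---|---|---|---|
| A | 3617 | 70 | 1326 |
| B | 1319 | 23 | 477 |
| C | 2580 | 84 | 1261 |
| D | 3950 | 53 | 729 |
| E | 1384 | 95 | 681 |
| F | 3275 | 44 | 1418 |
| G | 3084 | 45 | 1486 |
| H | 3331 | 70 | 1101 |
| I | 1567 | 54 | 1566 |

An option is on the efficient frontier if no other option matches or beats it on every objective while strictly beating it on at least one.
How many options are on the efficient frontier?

5

A: not dominated.
B: not dominated (best rent).
C: not dominated.
D: dominated by A (rent 3617≤3950, walk score 70≥53, size 1326≥729).
E: not dominated (best walk score).
F: dominated by G (rent 3084≤3275, walk score 45≥44, size 1486≥1418).
G: dominated by I (rent 1567≤3084, walk score 54≥45, size 1566≥1486).
H: dominated by C (rent 2580≤3331, walk score 84≥70, size 1261≥1101).
I: not dominated (best size).
Pareto-optimal: A, B, C, E, I → 5.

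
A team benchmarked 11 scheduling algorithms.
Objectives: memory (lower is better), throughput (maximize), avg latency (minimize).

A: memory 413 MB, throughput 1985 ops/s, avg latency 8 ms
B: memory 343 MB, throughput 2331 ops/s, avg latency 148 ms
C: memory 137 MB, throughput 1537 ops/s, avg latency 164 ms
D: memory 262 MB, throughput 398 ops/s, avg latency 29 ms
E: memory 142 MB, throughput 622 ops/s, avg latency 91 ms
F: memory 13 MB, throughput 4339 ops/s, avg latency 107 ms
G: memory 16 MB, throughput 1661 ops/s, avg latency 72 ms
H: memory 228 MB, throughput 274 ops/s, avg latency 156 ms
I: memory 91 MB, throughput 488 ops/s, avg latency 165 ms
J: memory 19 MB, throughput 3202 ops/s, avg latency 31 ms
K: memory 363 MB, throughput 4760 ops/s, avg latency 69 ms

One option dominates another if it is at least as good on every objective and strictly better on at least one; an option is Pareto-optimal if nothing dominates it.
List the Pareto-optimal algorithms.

A, D, F, G, J, K

A: not dominated (best avg latency).
B: dominated by F (memory 13≤343, throughput 4339≥2331, avg latency 107≤148).
C: dominated by F (memory 13≤137, throughput 4339≥1537, avg latency 107≤164).
D: not dominated.
E: dominated by G (memory 16≤142, throughput 1661≥622, avg latency 72≤91).
F: not dominated (best memory).
G: not dominated.
H: dominated by E (memory 142≤228, throughput 622≥274, avg latency 91≤156).
I: dominated by F (memory 13≤91, throughput 4339≥488, avg latency 107≤165).
J: not dominated.
K: not dominated (best throughput).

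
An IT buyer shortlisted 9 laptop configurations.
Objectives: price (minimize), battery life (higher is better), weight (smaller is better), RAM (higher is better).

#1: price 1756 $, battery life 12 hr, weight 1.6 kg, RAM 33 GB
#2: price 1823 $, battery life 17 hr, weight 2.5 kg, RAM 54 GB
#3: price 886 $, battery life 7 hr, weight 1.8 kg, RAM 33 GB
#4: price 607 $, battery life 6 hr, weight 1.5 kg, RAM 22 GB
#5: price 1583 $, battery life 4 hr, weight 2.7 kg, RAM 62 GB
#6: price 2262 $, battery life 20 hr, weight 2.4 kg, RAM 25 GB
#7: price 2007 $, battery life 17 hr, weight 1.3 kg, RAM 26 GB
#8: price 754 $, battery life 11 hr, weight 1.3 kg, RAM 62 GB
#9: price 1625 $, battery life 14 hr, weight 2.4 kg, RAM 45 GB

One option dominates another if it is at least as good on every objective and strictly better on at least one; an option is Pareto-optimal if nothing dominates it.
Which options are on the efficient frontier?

#1: not dominated.
#2: not dominated.
#3: dominated by #8 (price 754≤886, battery life 11≥7, weight 1.3≤1.8, RAM 62≥33).
#4: not dominated (best price).
#5: dominated by #8 (price 754≤1583, battery life 11≥4, weight 1.3≤2.7, RAM 62≥62).
#6: not dominated (best battery life).
#7: not dominated.
#8: not dominated.
#9: not dominated.

#1, #2, #4, #6, #7, #8, #9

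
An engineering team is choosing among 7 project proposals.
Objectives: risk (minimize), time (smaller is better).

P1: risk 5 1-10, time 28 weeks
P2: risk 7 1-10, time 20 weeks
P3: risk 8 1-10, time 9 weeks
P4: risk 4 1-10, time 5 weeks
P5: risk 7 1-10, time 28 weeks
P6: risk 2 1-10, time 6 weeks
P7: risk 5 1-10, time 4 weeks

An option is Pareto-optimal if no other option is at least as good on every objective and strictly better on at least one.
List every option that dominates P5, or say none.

P1: risk 5≤7, time 28≤28 — dominates P5.
P2: risk 7≤7, time 20≤28 — dominates P5.
P4: risk 4≤7, time 5≤28 — dominates P5.
P6: risk 2≤7, time 6≤28 — dominates P5.
P7: risk 5≤7, time 4≤28 — dominates P5.
Others (P3) are each worse than P5 on at least one objective.

P1, P2, P4, P6, P7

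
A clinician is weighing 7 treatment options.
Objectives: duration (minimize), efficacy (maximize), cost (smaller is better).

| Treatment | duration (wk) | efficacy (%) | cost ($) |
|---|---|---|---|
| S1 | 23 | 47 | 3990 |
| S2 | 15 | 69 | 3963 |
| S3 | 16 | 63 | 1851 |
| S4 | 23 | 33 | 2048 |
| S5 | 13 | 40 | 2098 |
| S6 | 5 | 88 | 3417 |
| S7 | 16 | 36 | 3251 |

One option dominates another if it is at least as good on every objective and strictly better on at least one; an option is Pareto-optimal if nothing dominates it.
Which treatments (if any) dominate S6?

S1: worse on duration (23 vs 5).
S2: worse on duration (15 vs 5).
S3: worse on duration (16 vs 5).
S4: worse on duration (23 vs 5).
S5: worse on duration (13 vs 5).
S7: worse on duration (16 vs 5).
No option dominates S6.

none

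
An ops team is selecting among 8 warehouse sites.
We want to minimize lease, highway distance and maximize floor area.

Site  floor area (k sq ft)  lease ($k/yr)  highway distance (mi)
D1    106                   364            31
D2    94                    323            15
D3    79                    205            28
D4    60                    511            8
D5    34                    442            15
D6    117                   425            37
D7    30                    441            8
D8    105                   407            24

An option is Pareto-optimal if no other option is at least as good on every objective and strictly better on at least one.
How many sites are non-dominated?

7

D1: not dominated.
D2: not dominated.
D3: not dominated (best lease).
D4: not dominated.
D5: dominated by D2 (floor area 94≥34, lease 323≤442, highway distance 15≤15).
D6: not dominated (best floor area).
D7: not dominated.
D8: not dominated.
Pareto-optimal: D1, D2, D3, D4, D6, D7, D8 → 7.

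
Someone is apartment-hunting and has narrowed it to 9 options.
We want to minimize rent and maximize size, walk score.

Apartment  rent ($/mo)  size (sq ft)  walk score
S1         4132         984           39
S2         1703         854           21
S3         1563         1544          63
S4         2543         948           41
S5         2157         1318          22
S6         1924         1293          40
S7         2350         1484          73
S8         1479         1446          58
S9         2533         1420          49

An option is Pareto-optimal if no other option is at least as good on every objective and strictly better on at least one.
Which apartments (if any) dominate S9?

S3: rent 1563≤2533, size 1544≥1420, walk score 63≥49 — dominates S9.
S7: rent 2350≤2533, size 1484≥1420, walk score 73≥49 — dominates S9.
S8: rent 1479≤2533, size 1446≥1420, walk score 58≥49 — dominates S9.
Others (S1, S2, S4, S5, S6) are each worse than S9 on at least one objective.

S3, S7, S8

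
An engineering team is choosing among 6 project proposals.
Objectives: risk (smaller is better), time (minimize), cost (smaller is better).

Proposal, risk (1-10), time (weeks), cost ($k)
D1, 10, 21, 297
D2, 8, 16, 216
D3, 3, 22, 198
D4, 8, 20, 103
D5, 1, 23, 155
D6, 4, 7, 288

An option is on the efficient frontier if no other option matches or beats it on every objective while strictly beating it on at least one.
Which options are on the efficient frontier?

D2, D3, D4, D5, D6

D1: dominated by D2 (risk 8≤10, time 16≤21, cost 216≤297).
D2: not dominated.
D3: not dominated.
D4: not dominated (best cost).
D5: not dominated (best risk).
D6: not dominated (best time).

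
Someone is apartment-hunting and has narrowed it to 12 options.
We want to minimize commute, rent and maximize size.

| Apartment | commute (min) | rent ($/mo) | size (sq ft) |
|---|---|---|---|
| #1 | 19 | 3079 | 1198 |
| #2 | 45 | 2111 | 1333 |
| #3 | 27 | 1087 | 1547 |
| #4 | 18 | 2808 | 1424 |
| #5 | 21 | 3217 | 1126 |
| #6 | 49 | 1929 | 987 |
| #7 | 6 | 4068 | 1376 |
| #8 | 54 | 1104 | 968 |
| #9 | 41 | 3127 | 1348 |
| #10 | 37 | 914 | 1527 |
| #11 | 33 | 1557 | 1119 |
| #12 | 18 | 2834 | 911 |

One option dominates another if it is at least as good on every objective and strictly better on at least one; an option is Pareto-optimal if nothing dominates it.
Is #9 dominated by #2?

#2 vs #9: #2 is worse on commute (45 vs 41), so it does not dominate #9.

No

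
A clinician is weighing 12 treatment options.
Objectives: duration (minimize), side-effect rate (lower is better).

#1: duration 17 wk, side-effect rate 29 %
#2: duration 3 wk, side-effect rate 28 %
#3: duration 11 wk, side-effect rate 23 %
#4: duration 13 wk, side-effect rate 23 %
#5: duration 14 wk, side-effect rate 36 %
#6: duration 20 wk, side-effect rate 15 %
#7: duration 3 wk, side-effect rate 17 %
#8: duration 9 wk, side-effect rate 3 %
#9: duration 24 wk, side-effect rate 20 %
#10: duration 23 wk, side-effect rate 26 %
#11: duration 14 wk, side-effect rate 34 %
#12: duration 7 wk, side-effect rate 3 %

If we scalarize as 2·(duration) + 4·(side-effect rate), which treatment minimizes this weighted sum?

#1: 2·17 + 4·29 = 150
#2: 2·3 + 4·28 = 118
#3: 2·11 + 4·23 = 114
#4: 2·13 + 4·23 = 118
#5: 2·14 + 4·36 = 172
#6: 2·20 + 4·15 = 100
#7: 2·3 + 4·17 = 74
#8: 2·9 + 4·3 = 30
#9: 2·24 + 4·20 = 128
#10: 2·23 + 4·26 = 150
#11: 2·14 + 4·34 = 164
#12: 2·7 + 4·3 = 26
Lowest: #12 at 26.

#12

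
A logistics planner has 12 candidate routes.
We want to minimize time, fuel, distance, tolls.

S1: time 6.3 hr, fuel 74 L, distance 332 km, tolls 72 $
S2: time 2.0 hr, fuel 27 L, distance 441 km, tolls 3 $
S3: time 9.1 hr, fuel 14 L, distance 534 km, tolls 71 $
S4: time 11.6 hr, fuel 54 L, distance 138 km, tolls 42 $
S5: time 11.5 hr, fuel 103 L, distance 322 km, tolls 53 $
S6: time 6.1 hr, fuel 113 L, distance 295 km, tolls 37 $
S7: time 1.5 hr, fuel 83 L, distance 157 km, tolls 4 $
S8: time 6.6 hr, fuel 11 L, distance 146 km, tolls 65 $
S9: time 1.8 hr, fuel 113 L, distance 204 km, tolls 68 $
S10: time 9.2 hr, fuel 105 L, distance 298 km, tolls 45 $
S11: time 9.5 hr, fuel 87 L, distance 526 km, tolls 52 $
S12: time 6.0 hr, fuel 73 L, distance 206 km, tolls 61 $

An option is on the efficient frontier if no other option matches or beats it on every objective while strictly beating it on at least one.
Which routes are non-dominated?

S2, S4, S7, S8, S12

S1: dominated by S12 (time 6.0≤6.3, fuel 73≤74, distance 206≤332, tolls 61≤72).
S2: not dominated (best tolls).
S3: dominated by S8 (time 6.6≤9.1, fuel 11≤14, distance 146≤534, tolls 65≤71).
S4: not dominated (best distance).
S5: dominated by S7 (time 1.5≤11.5, fuel 83≤103, distance 157≤322, tolls 4≤53).
S6: dominated by S7 (time 1.5≤6.1, fuel 83≤113, distance 157≤295, tolls 4≤37).
S7: not dominated (best time).
S8: not dominated (best fuel).
S9: dominated by S7 (time 1.5≤1.8, fuel 83≤113, distance 157≤204, tolls 4≤68).
S10: dominated by S7 (time 1.5≤9.2, fuel 83≤105, distance 157≤298, tolls 4≤45).
S11: dominated by S2 (time 2.0≤9.5, fuel 27≤87, distance 441≤526, tolls 3≤52).
S12: not dominated.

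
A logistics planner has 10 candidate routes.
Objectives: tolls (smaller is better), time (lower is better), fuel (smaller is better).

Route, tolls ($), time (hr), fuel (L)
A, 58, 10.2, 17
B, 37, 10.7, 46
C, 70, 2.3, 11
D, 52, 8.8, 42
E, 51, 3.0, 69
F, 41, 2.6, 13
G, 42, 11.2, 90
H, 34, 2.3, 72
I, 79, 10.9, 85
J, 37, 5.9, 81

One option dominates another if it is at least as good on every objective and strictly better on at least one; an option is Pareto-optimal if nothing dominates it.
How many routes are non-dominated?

4

A: dominated by F (tolls 41≤58, time 2.6≤10.2, fuel 13≤17).
B: not dominated.
C: not dominated (best fuel).
D: dominated by F (tolls 41≤52, time 2.6≤8.8, fuel 13≤42).
E: dominated by F (tolls 41≤51, time 2.6≤3.0, fuel 13≤69).
F: not dominated.
G: dominated by B (tolls 37≤42, time 10.7≤11.2, fuel 46≤90).
H: not dominated (best tolls).
I: dominated by A (tolls 58≤79, time 10.2≤10.9, fuel 17≤85).
J: dominated by H (tolls 34≤37, time 2.3≤5.9, fuel 72≤81).
Pareto-optimal: B, C, F, H → 4.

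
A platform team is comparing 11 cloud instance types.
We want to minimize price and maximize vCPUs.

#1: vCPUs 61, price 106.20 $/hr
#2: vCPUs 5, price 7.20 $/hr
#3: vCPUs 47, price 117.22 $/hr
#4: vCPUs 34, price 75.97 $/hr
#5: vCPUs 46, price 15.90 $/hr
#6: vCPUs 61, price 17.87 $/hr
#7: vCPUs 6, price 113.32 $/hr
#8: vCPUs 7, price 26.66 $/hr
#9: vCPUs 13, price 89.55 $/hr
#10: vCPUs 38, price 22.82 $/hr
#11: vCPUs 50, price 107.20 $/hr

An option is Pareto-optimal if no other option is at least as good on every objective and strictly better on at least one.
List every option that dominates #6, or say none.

none

#1: worse on price (106.20 vs 17.87).
#2: worse on vCPUs (5 vs 61).
#3: worse on vCPUs (47 vs 61).
#4: worse on vCPUs (34 vs 61).
#5: worse on vCPUs (46 vs 61).
#7: worse on vCPUs (6 vs 61).
#8: worse on vCPUs (7 vs 61).
#9: worse on vCPUs (13 vs 61).
#10: worse on vCPUs (38 vs 61).
#11: worse on vCPUs (50 vs 61).
No option dominates #6.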